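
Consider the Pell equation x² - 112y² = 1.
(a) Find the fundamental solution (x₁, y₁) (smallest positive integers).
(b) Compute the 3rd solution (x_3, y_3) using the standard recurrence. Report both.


Step 1: Find the fundamental solution (x₁, y₁) of x² - 112y² = 1.
  Expand √112 as a continued fraction. a₀ = ⌊√112⌋ = 10; iterate m_{k+1} = d_k·a_k − m_k, d_{k+1} = (112 − m_{k+1}²)/d_k, a_{k+1} = ⌊(a₀ + m_{k+1})/d_{k+1}⌋ (starting m₀ = 0, d₀ = 1), with convergents p_k = a_k·p_{k-1} + p_{k-2}, q_k = a_k·q_{k-1} + q_{k-2} (p₋₁ = 1, q₋₁ = 0):
  k = 0: a₀ = 10; p₀/q₀ = 10/1; p₀² − 112·q₀² = 100 − 112 = -12.
  k = 1: m = 10, d = 12, a = ⌊(10 + 10)/12⌋ = 1; p/q = (1·10 + 1)/(1·1 + 0) = 11/1; p² − 112·q² = 121 − 112 = 9.
  k = 2: m = 2, d = 9, a = ⌊(10 + 2)/9⌋ = 1; p/q = (1·11 + 10)/(1·1 + 1) = 21/2; p² − 112·q² = 441 − 448 = -7.
  k = 3: m = 7, d = 7, a = ⌊(10 + 7)/7⌋ = 2; p/q = (2·21 + 11)/(2·2 + 1) = 53/5; p² − 112·q² = 2809 − 2800 = 9.
  k = 4: m = 7, d = 9, a = ⌊(10 + 7)/9⌋ = 1; p/q = (1·53 + 21)/(1·5 + 2) = 74/7; p² − 112·q² = 5476 − 5488 = -12.
  k = 5: m = 2, d = 12, a = ⌊(10 + 2)/12⌋ = 1; p/q = (1·74 + 53)/(1·7 + 5) = 127/12; p² − 112·q² = 16129 − 16128 = 1.
  The first convergent with p² − 112·q² = 1 gives the fundamental solution (x₁, y₁) = (127, 12).
Step 2: Apply the recurrence (x_{n+1}, y_{n+1}) = (x₁x_n + 112y₁y_n, x₁y_n + y₁x_n) repeatedly.
  From (x_1, y_1) = (127, 12): x_2 = 127·127 + 112·12·12 = 32257; y_2 = 127·12 + 12·127 = 3048.
  From (x_2, y_2) = (32257, 3048): x_3 = 127·32257 + 112·12·3048 = 8193151; y_3 = 127·3048 + 12·32257 = 774180.
Step 3: Verify x_3² - 112·y_3² = 67127723308801 - 67127723308800 = 1 (should be 1). ✓

(x_1, y_1) = (127, 12); (x_3, y_3) = (8193151, 774180).


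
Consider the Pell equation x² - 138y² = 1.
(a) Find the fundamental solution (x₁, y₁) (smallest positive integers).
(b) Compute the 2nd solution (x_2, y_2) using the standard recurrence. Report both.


Step 1: Find the fundamental solution (x₁, y₁) of x² - 138y² = 1.
  Expand √138 as a continued fraction. a₀ = ⌊√138⌋ = 11; iterate m_{k+1} = d_k·a_k − m_k, d_{k+1} = (138 − m_{k+1}²)/d_k, a_{k+1} = ⌊(a₀ + m_{k+1})/d_{k+1}⌋ (starting m₀ = 0, d₀ = 1), with convergents p_k = a_k·p_{k-1} + p_{k-2}, q_k = a_k·q_{k-1} + q_{k-2} (p₋₁ = 1, q₋₁ = 0):
  k = 0: a₀ = 11; p₀/q₀ = 11/1; p₀² − 138·q₀² = 121 − 138 = -17.
  k = 1: m = 11, d = 17, a = ⌊(11 + 11)/17⌋ = 1; p/q = (1·11 + 1)/(1·1 + 0) = 12/1; p² − 138·q² = 144 − 138 = 6.
  k = 2: m = 6, d = 6, a = ⌊(11 + 6)/6⌋ = 2; p/q = (2·12 + 11)/(2·1 + 1) = 35/3; p² − 138·q² = 1225 − 1242 = -17.
  k = 3: m = 6, d = 17, a = ⌊(11 + 6)/17⌋ = 1; p/q = (1·35 + 12)/(1·3 + 1) = 47/4; p² − 138·q² = 2209 − 2208 = 1.
  The first convergent with p² − 138·q² = 1 gives the fundamental solution (x₁, y₁) = (47, 4).
Step 2: Apply the recurrence (x_{n+1}, y_{n+1}) = (x₁x_n + 138y₁y_n, x₁y_n + y₁x_n) repeatedly.
  From (x_1, y_1) = (47, 4): x_2 = 47·47 + 138·4·4 = 4417; y_2 = 47·4 + 4·47 = 376.
Step 3: Verify x_2² - 138·y_2² = 19509889 - 19509888 = 1 (should be 1). ✓

(x_1, y_1) = (47, 4); (x_2, y_2) = (4417, 376).


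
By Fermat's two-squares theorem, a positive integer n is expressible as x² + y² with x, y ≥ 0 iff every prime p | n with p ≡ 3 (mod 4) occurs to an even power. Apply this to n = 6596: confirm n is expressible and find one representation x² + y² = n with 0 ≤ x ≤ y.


Step 1: Factor n = 6596 = 2^2 · 17 · 97.
Step 2: Check the mod-4 condition on each prime factor: 2 = 2 (special); 17 ≡ 1 (mod 4), exponent 1; 97 ≡ 1 (mod 4), exponent 1.
All primes ≡ 3 (mod 4) appear to even exponent (or don't appear), so by the two-squares theorem n IS expressible as a sum of two squares.
Step 3: Build a representation. Group n = k² · m with k = 2 and m = 17 · 97 = 1649 (a product of primes ≡ 1 (mod 4)); a representation of m scales to one of n via (k·x)² + (k·y)² = k²(x² + y²). Each prime p ≡ 1 (mod 4) is itself a sum of two squares; find a² by testing p − a² for a perfect square:
  17: 17 − 1² = 16 = 4² ⇒ 17 = 1² + 4².
  97: 97 − 1² = 96, 97 − 2² = 93, 97 − 3² = 88, 97 − 4² = 81 = 9² ⇒ 97 = 4² + 9².
  Combine using the Brahmagupta–Fibonacci identity (a² + b²)(c² + d²) = (ac − bd)² + (ad + bc)² = (ac + bd)² + (ad − bc)²:
  17 · 97 = 1649: from (1² + 4²)(4² + 9²), take (1·4 − 4·9, 1·9 + 4·4) = (4 − 36, 9 + 16) = (-32, 25); dropping signs (only squares matter) gives (32, 25); check 32² + 25² = 1024 + 625 = 1649 ✓.
  Scale by k = 2: (2·32, 2·25) = (64, 50).
Step 4: Order so x ≤ y and verify: 50² + 64² = 2500 + 4096 = 6596 = n. ✓

n = 6596 = 50² + 64² (one valid representation with x ≤ y).


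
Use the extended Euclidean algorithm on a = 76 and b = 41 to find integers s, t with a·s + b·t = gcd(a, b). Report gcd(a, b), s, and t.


Euclidean algorithm on (76, 41) — divide until remainder is 0:
  76 = 1 · 41 + 35
  41 = 1 · 35 + 6
  35 = 5 · 6 + 5
  6 = 1 · 5 + 1
  5 = 5 · 1 + 0
gcd(76, 41) = 1.
Track Bezout coefficients alongside the remainders: start with r₀ = 76 = a·1 + b·0 (s = 1, t = 0) and r₁ = 41 = a·0 + b·1 (s = 0, t = 1); each new remainder r_{k+1} = r_{k-1} − q_k·r_k inherits s_{k+1} = s_{k-1} − q_k·s_k, t_{k+1} = t_{k-1} − q_k·t_k, so r_k = a·s_k + b·t_k at every step:
  q = 1: r = 35, s = 1 − 1·0 = 1, t = 0 − 1·1 = -1  (check: 76·1 + 41·(-1) = 35)
  q = 1: r = 6, s = 0 − 1·1 = -1, t = 1 − 1·(-1) = 2  (check: 76·(-1) + 41·2 = 6)
  q = 5: r = 5, s = 1 − 5·(-1) = 6, t = -1 − 5·2 = -11  (check: 76·6 + 41·(-11) = 5)
  q = 1: r = 1, s = -1 − 1·6 = -7, t = 2 − 1·(-11) = 13  (check: 76·(-7) + 41·13 = 1)
The row with r = 1 (the gcd) gives the Bezout coefficients s = -7, t = 13.
Result: 76 · (-7) + 41 · (13) = 1.

gcd(76, 41) = 1; s = -7, t = 13 (check: 76·(-7) + 41·13 = 1).


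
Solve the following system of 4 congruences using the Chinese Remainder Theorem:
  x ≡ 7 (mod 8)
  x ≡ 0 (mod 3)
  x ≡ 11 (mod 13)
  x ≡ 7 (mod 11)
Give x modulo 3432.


Product of moduli M = 8 · 3 · 13 · 11 = 3432.
Merge one congruence at a time:
  Start: x ≡ 7 (mod 8).
  Combine with x ≡ 0 (mod 3); new modulus lcm = 24.
    Write x = 7 + 8·t and substitute into x ≡ 0 (mod 3): 8·t ≡ 0 − 7 = -7 (mod 3).
    Reduce coefficients mod 3: 2·t ≡ 2 (mod 3).
    The inverse of 2 mod 3 is 2 (since 2·2 = 4 = 1·3 + 1), so t ≡ 2·2 = 4 ≡ 1 (mod 3).
    Then x = 7 + 8·1 = 15, valid modulo lcm(8, 3) = 24: x ≡ 15 (mod 24).
  Combine with x ≡ 11 (mod 13); new modulus lcm = 312.
    Write x = 15 + 24·t and substitute into x ≡ 11 (mod 13): 24·t ≡ 11 − 15 = -4 (mod 13).
    Reduce coefficients mod 13: 11·t ≡ 9 (mod 13).
    The inverse of 11 mod 13 is 6 (since 11·6 = 66 = 5·13 + 1), so t ≡ 6·9 = 54 ≡ 2 (mod 13).
    Then x = 15 + 24·2 = 63, valid modulo lcm(24, 13) = 312: x ≡ 63 (mod 312).
  Combine with x ≡ 7 (mod 11); new modulus lcm = 3432.
    Write x = 63 + 312·t and substitute into x ≡ 7 (mod 11): 312·t ≡ 7 − 63 = -56 (mod 11).
    Reduce coefficients mod 11: 4·t ≡ 10 (mod 11).
    The inverse of 4 mod 11 is 3 (since 4·3 = 12 = 1·11 + 1), so t ≡ 3·10 = 30 ≡ 8 (mod 11).
    Then x = 63 + 312·8 = 2559, valid modulo lcm(312, 11) = 3432: x ≡ 2559 (mod 3432).
Verify against each original: 2559 mod 8 = 7, 2559 mod 3 = 0, 2559 mod 13 = 11, 2559 mod 11 = 7.

x ≡ 2559 (mod 3432).


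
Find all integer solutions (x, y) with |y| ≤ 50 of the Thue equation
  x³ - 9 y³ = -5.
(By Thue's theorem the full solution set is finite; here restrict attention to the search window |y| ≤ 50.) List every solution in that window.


The equation is x³ - 9y³ = -5. For fixed y, x³ = 9·y³ − 5, so a solution requires the RHS to be a perfect cube.
Strategy: iterate y from -50 to 50, compute RHS = 9·y³ − 5, and check whether it is a (positive or negative) perfect cube.
Check small values of y:
  y = 0: RHS = -5 is not a perfect cube.
  y = 1: RHS = 4 is not a perfect cube.
  y = -1: RHS = -14 is not a perfect cube.
  y = 2: RHS = 67 is not a perfect cube.
  y = -2: RHS = -77 is not a perfect cube.
  y = 3: RHS = 238 is not a perfect cube.
  y = -3: RHS = -248 is not a perfect cube.
Continuing the search up to |y| = 50 finds no solutions either.
No (x, y) in the scanned range satisfies the equation.

No integer solutions with |y| ≤ 50.


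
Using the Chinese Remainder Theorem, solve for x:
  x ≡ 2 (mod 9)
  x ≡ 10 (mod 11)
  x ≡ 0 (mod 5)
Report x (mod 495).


Moduli 9, 11, 5 are pairwise coprime; by CRT there is a unique solution modulo M = 9 · 11 · 5 = 495.
Solve pairwise, accumulating the modulus:
  Start with x ≡ 2 (mod 9).
  Combine with x ≡ 10 (mod 11): since gcd(9, 11) = 1, we get a unique residue mod 99.
    Write x = 2 + 9·t and substitute into x ≡ 10 (mod 11): 9·t ≡ 10 − 2 = 8 (mod 11).
    The inverse of 9 mod 11 is 5 (since 9·5 = 45 = 4·11 + 1), so t ≡ 5·8 = 40 ≡ 7 (mod 11).
    Then x = 2 + 9·7 = 65, valid modulo lcm(9, 11) = 99: x ≡ 65 (mod 99).
  Combine with x ≡ 0 (mod 5): since gcd(99, 5) = 1, we get a unique residue mod 495.
    Write x = 65 + 99·t and substitute into x ≡ 0 (mod 5): 99·t ≡ 0 − 65 = -65 (mod 5).
    Reduce coefficients mod 5: 4·t ≡ 0 (mod 5).
    The inverse of 4 mod 5 is 4 (since 4·4 = 16 = 3·5 + 1), so t ≡ 4·0 = 0 ≡ 0 (mod 5).
    Then x = 65 + 99·0 = 65, valid modulo lcm(99, 5) = 495: x ≡ 65 (mod 495).
Verify: 65 mod 9 = 2 ✓, 65 mod 11 = 10 ✓, 65 mod 5 = 0 ✓.

x ≡ 65 (mod 495).


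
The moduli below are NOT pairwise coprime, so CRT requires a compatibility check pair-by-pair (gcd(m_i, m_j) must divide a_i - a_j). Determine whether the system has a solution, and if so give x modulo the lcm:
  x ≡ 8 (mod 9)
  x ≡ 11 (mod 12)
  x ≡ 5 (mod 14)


Moduli 9, 12, 14 are not pairwise coprime, so CRT works modulo lcm(m_i) when all pairwise compatibility conditions hold.
Pairwise compatibility: gcd(m_i, m_j) must divide a_i - a_j for every pair.
Merge one congruence at a time:
  Start: x ≡ 8 (mod 9).
  Combine with x ≡ 11 (mod 12): gcd(9, 12) = 3; 11 - 8 = 3, which IS divisible by 3, so compatible.
    Write x = 8 + 9·t and substitute into x ≡ 11 (mod 12): 9·t ≡ 11 − 8 = 3 (mod 12).
    Divide the congruence (and modulus) by g = 3: 3·t ≡ 1 (mod 4).
    The inverse of 3 mod 4 is 3 (since 3·3 = 9 = 2·4 + 1), so t ≡ 3·1 = 3 ≡ 3 (mod 4).
    Then x = 8 + 9·3 = 35, valid modulo lcm(9, 12) = 36: x ≡ 35 (mod 36).
  Combine with x ≡ 5 (mod 14): gcd(36, 14) = 2; 5 - 35 = -30, which IS divisible by 2, so compatible.
    Write x = 35 + 36·t and substitute into x ≡ 5 (mod 14): 36·t ≡ 5 − 35 = -30 (mod 14).
    Divide the congruence (and modulus) by g = 2: 18·t ≡ -15 (mod 7).
    Reduce coefficients mod 7: 4·t ≡ 6 (mod 7).
    The inverse of 4 mod 7 is 2 (since 4·2 = 8 = 1·7 + 1), so t ≡ 2·6 = 12 ≡ 5 (mod 7).
    Then x = 35 + 36·5 = 215, valid modulo lcm(36, 14) = 252: x ≡ 215 (mod 252).
Verify: 215 mod 9 = 8, 215 mod 12 = 11, 215 mod 14 = 5.

x ≡ 215 (mod 252).


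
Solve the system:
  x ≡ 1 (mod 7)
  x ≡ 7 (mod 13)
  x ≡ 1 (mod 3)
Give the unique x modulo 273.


Moduli 7, 13, 3 are pairwise coprime; by CRT there is a unique solution modulo M = 7 · 13 · 3 = 273.
Solve pairwise, accumulating the modulus:
  Start with x ≡ 1 (mod 7).
  Combine with x ≡ 7 (mod 13): since gcd(7, 13) = 1, we get a unique residue mod 91.
    Write x = 1 + 7·t and substitute into x ≡ 7 (mod 13): 7·t ≡ 7 − 1 = 6 (mod 13).
    The inverse of 7 mod 13 is 2 (since 7·2 = 14 = 1·13 + 1), so t ≡ 2·6 = 12 ≡ 12 (mod 13).
    Then x = 1 + 7·12 = 85, valid modulo lcm(7, 13) = 91: x ≡ 85 (mod 91).
  Combine with x ≡ 1 (mod 3): since gcd(91, 3) = 1, we get a unique residue mod 273.
    Write x = 85 + 91·t and substitute into x ≡ 1 (mod 3): 91·t ≡ 1 − 85 = -84 (mod 3).
    Reduce coefficients mod 3: 1·t ≡ 0 (mod 3).
    So t ≡ 0 (mod 3).
    Then x = 85 + 91·0 = 85, valid modulo lcm(91, 3) = 273: x ≡ 85 (mod 273).
Verify: 85 mod 7 = 1 ✓, 85 mod 13 = 7 ✓, 85 mod 3 = 1 ✓.

x ≡ 85 (mod 273).


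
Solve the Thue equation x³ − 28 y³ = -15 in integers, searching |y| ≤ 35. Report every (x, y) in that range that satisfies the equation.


The equation is x³ - 28y³ = -15. For fixed y, x³ = 28·y³ − 15, so a solution requires the RHS to be a perfect cube.
Strategy: iterate y from -35 to 35, compute RHS = 28·y³ − 15, and check whether it is a (positive or negative) perfect cube.
Check small values of y:
  y = 0: RHS = -15 is not a perfect cube.
  y = 1: RHS = 13 is not a perfect cube.
  y = -1: RHS = -43 is not a perfect cube.
  y = 2: RHS = 209 is not a perfect cube.
  y = -2: RHS = -239 is not a perfect cube.
  y = 3: RHS = 741 is not a perfect cube.
  y = -3: RHS = -771 is not a perfect cube.
Continuing the search up to |y| = 35 finds no solutions either.
No (x, y) in the scanned range satisfies the equation.

No integer solutions with |y| ≤ 35.


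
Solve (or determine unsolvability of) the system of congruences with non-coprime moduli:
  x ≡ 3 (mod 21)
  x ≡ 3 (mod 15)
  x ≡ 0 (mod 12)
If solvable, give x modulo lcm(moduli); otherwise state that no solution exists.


Moduli 21, 15, 12 are not pairwise coprime, so CRT works modulo lcm(m_i) when all pairwise compatibility conditions hold.
Pairwise compatibility: gcd(m_i, m_j) must divide a_i - a_j for every pair.
Merge one congruence at a time:
  Start: x ≡ 3 (mod 21).
  Combine with x ≡ 3 (mod 15): gcd(21, 15) = 3; 3 - 3 = 0, which IS divisible by 3, so compatible.
    Write x = 3 + 21·t and substitute into x ≡ 3 (mod 15): 21·t ≡ 3 − 3 = 0 (mod 15).
    Divide the congruence (and modulus) by g = 3: 7·t ≡ 0 (mod 5).
    Reduce coefficients mod 5: 2·t ≡ 0 (mod 5).
    The inverse of 2 mod 5 is 3 (since 2·3 = 6 = 1·5 + 1), so t ≡ 3·0 = 0 ≡ 0 (mod 5).
    Then x = 3 + 21·0 = 3, valid modulo lcm(21, 15) = 105: x ≡ 3 (mod 105).
  Combine with x ≡ 0 (mod 12): gcd(105, 12) = 3; 0 - 3 = -3, which IS divisible by 3, so compatible.
    Write x = 3 + 105·t and substitute into x ≡ 0 (mod 12): 105·t ≡ 0 − 3 = -3 (mod 12).
    Divide the congruence (and modulus) by g = 3: 35·t ≡ -1 (mod 4).
    Reduce coefficients mod 4: 3·t ≡ 3 (mod 4).
    The inverse of 3 mod 4 is 3 (since 3·3 = 9 = 2·4 + 1), so t ≡ 3·3 = 9 ≡ 1 (mod 4).
    Then x = 3 + 105·1 = 108, valid modulo lcm(105, 12) = 420: x ≡ 108 (mod 420).
Verify: 108 mod 21 = 3, 108 mod 15 = 3, 108 mod 12 = 0.

x ≡ 108 (mod 420).


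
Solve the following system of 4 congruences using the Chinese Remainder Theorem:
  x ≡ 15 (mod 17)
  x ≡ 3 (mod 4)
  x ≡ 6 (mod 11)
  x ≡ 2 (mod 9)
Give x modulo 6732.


Product of moduli M = 17 · 4 · 11 · 9 = 6732.
Merge one congruence at a time:
  Start: x ≡ 15 (mod 17).
  Combine with x ≡ 3 (mod 4); new modulus lcm = 68.
    Write x = 15 + 17·t and substitute into x ≡ 3 (mod 4): 17·t ≡ 3 − 15 = -12 (mod 4).
    Reduce coefficients mod 4: 1·t ≡ 0 (mod 4).
    So t ≡ 0 (mod 4).
    Then x = 15 + 17·0 = 15, valid modulo lcm(17, 4) = 68: x ≡ 15 (mod 68).
  Combine with x ≡ 6 (mod 11); new modulus lcm = 748.
    Write x = 15 + 68·t and substitute into x ≡ 6 (mod 11): 68·t ≡ 6 − 15 = -9 (mod 11).
    Reduce coefficients mod 11: 2·t ≡ 2 (mod 11).
    The inverse of 2 mod 11 is 6 (since 2·6 = 12 = 1·11 + 1), so t ≡ 6·2 = 12 ≡ 1 (mod 11).
    Then x = 15 + 68·1 = 83, valid modulo lcm(68, 11) = 748: x ≡ 83 (mod 748).
  Combine with x ≡ 2 (mod 9); new modulus lcm = 6732.
    Write x = 83 + 748·t and substitute into x ≡ 2 (mod 9): 748·t ≡ 2 − 83 = -81 (mod 9).
    Reduce coefficients mod 9: 1·t ≡ 0 (mod 9).
    So t ≡ 0 (mod 9).
    Then x = 83 + 748·0 = 83, valid modulo lcm(748, 9) = 6732: x ≡ 83 (mod 6732).
Verify against each original: 83 mod 17 = 15, 83 mod 4 = 3, 83 mod 11 = 6, 83 mod 9 = 2.

x ≡ 83 (mod 6732).


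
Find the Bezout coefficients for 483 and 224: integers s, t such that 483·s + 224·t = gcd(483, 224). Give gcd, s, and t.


Euclidean algorithm on (483, 224) — divide until remainder is 0:
  483 = 2 · 224 + 35
  224 = 6 · 35 + 14
  35 = 2 · 14 + 7
  14 = 2 · 7 + 0
gcd(483, 224) = 7.
Track Bezout coefficients alongside the remainders: start with r₀ = 483 = a·1 + b·0 (s = 1, t = 0) and r₁ = 224 = a·0 + b·1 (s = 0, t = 1); each new remainder r_{k+1} = r_{k-1} − q_k·r_k inherits s_{k+1} = s_{k-1} − q_k·s_k, t_{k+1} = t_{k-1} − q_k·t_k, so r_k = a·s_k + b·t_k at every step:
  q = 2: r = 35, s = 1 − 2·0 = 1, t = 0 − 2·1 = -2  (check: 483·1 + 224·(-2) = 35)
  q = 6: r = 14, s = 0 − 6·1 = -6, t = 1 − 6·(-2) = 13  (check: 483·(-6) + 224·13 = 14)
  q = 2: r = 7, s = 1 − 2·(-6) = 13, t = -2 − 2·13 = -28  (check: 483·13 + 224·(-28) = 7)
The row with r = 7 (the gcd) gives the Bezout coefficients s = 13, t = -28.
Result: 483 · (13) + 224 · (-28) = 7.

gcd(483, 224) = 7; s = 13, t = -28 (check: 483·13 + 224·(-28) = 7).


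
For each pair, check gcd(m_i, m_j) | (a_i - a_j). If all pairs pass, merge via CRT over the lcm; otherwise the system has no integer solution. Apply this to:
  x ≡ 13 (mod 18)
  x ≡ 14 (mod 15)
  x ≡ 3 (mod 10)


Moduli 18, 15, 10 are not pairwise coprime, so CRT works modulo lcm(m_i) when all pairwise compatibility conditions hold.
Pairwise compatibility: gcd(m_i, m_j) must divide a_i - a_j for every pair.
Merge one congruence at a time:
  Start: x ≡ 13 (mod 18).
  Combine with x ≡ 14 (mod 15): gcd(18, 15) = 3, and 14 - 13 = 1 is NOT divisible by 3.
    ⇒ system is inconsistent (no integer solution).

No solution (the system is inconsistent).


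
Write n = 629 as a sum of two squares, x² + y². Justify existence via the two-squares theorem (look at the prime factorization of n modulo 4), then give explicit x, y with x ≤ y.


Step 1: Factor n = 629 = 17 · 37.
Step 2: Check the mod-4 condition on each prime factor: 17 ≡ 1 (mod 4), exponent 1; 37 ≡ 1 (mod 4), exponent 1.
All primes ≡ 3 (mod 4) appear to even exponent (or don't appear), so by the two-squares theorem n IS expressible as a sum of two squares.
Step 3: Build a representation. Here n = 17 · 37 is a product of primes ≡ 1 (mod 4). Each prime p ≡ 1 (mod 4) is itself a sum of two squares; find a² by testing p − a² for a perfect square:
  17: 17 − 1² = 16 = 4² ⇒ 17 = 1² + 4².
  37: 37 − 1² = 36 = 6² ⇒ 37 = 1² + 6².
  Combine using the Brahmagupta–Fibonacci identity (a² + b²)(c² + d²) = (ac − bd)² + (ad + bc)² = (ac + bd)² + (ad − bc)²:
  17 · 37 = 629: from (1² + 4²)(1² + 6²), take (1·1 − 4·6, 1·6 + 4·1) = (1 − 24, 6 + 4) = (-23, 10); dropping signs (only squares matter) gives (23, 10); check 23² + 10² = 529 + 100 = 629 ✓.
Step 4: Order so x ≤ y and verify: 10² + 23² = 100 + 529 = 629 = n. ✓

n = 629 = 10² + 23² (one valid representation with x ≤ y).


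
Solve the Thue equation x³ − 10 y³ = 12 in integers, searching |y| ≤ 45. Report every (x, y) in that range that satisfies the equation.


The equation is x³ - 10y³ = 12. For fixed y, x³ = 10·y³ + 12, so a solution requires the RHS to be a perfect cube.
Strategy: iterate y from -45 to 45, compute RHS = 10·y³ + 12, and check whether it is a (positive or negative) perfect cube.
Check small values of y:
  y = 0: RHS = 12 is not a perfect cube.
  y = 1: RHS = 22 is not a perfect cube.
  y = -1: RHS = 2 is not a perfect cube.
  y = 2: RHS = 92 is not a perfect cube.
  y = -2: RHS = -68 is not a perfect cube.
  y = 3: RHS = 282 is not a perfect cube.
  y = -3: RHS = -258 is not a perfect cube.
Continuing the search up to |y| = 45 finds no solutions either.
No (x, y) in the scanned range satisfies the equation.

No integer solutions with |y| ≤ 45.


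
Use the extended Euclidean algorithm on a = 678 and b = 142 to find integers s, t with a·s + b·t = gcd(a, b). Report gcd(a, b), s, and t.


Euclidean algorithm on (678, 142) — divide until remainder is 0:
  678 = 4 · 142 + 110
  142 = 1 · 110 + 32
  110 = 3 · 32 + 14
  32 = 2 · 14 + 4
  14 = 3 · 4 + 2
  4 = 2 · 2 + 0
gcd(678, 142) = 2.
Track Bezout coefficients alongside the remainders: start with r₀ = 678 = a·1 + b·0 (s = 1, t = 0) and r₁ = 142 = a·0 + b·1 (s = 0, t = 1); each new remainder r_{k+1} = r_{k-1} − q_k·r_k inherits s_{k+1} = s_{k-1} − q_k·s_k, t_{k+1} = t_{k-1} − q_k·t_k, so r_k = a·s_k + b·t_k at every step:
  q = 4: r = 110, s = 1 − 4·0 = 1, t = 0 − 4·1 = -4  (check: 678·1 + 142·(-4) = 110)
  q = 1: r = 32, s = 0 − 1·1 = -1, t = 1 − 1·(-4) = 5  (check: 678·(-1) + 142·5 = 32)
  q = 3: r = 14, s = 1 − 3·(-1) = 4, t = -4 − 3·5 = -19  (check: 678·4 + 142·(-19) = 14)
  q = 2: r = 4, s = -1 − 2·4 = -9, t = 5 − 2·(-19) = 43  (check: 678·(-9) + 142·43 = 4)
  q = 3: r = 2, s = 4 − 3·(-9) = 31, t = -19 − 3·43 = -148  (check: 678·31 + 142·(-148) = 2)
The row with r = 2 (the gcd) gives the Bezout coefficients s = 31, t = -148.
Result: 678 · (31) + 142 · (-148) = 2.

gcd(678, 142) = 2; s = 31, t = -148 (check: 678·31 + 142·(-148) = 2).


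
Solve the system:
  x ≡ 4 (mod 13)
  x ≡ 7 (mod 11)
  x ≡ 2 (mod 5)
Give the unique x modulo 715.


Moduli 13, 11, 5 are pairwise coprime; by CRT there is a unique solution modulo M = 13 · 11 · 5 = 715.
Solve pairwise, accumulating the modulus:
  Start with x ≡ 4 (mod 13).
  Combine with x ≡ 7 (mod 11): since gcd(13, 11) = 1, we get a unique residue mod 143.
    Write x = 4 + 13·t and substitute into x ≡ 7 (mod 11): 13·t ≡ 7 − 4 = 3 (mod 11).
    Reduce coefficients mod 11: 2·t ≡ 3 (mod 11).
    The inverse of 2 mod 11 is 6 (since 2·6 = 12 = 1·11 + 1), so t ≡ 6·3 = 18 ≡ 7 (mod 11).
    Then x = 4 + 13·7 = 95, valid modulo lcm(13, 11) = 143: x ≡ 95 (mod 143).
  Combine with x ≡ 2 (mod 5): since gcd(143, 5) = 1, we get a unique residue mod 715.
    Write x = 95 + 143·t and substitute into x ≡ 2 (mod 5): 143·t ≡ 2 − 95 = -93 (mod 5).
    Reduce coefficients mod 5: 3·t ≡ 2 (mod 5).
    The inverse of 3 mod 5 is 2 (since 3·2 = 6 = 1·5 + 1), so t ≡ 2·2 = 4 ≡ 4 (mod 5).
    Then x = 95 + 143·4 = 667, valid modulo lcm(143, 5) = 715: x ≡ 667 (mod 715).
Verify: 667 mod 13 = 4 ✓, 667 mod 11 = 7 ✓, 667 mod 5 = 2 ✓.

x ≡ 667 (mod 715).


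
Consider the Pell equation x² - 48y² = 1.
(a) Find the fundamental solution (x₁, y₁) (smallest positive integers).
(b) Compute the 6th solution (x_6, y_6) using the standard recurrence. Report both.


Step 1: Find the fundamental solution (x₁, y₁) of x² - 48y² = 1.
  Expand √48 as a continued fraction. a₀ = ⌊√48⌋ = 6; iterate m_{k+1} = d_k·a_k − m_k, d_{k+1} = (48 − m_{k+1}²)/d_k, a_{k+1} = ⌊(a₀ + m_{k+1})/d_{k+1}⌋ (starting m₀ = 0, d₀ = 1), with convergents p_k = a_k·p_{k-1} + p_{k-2}, q_k = a_k·q_{k-1} + q_{k-2} (p₋₁ = 1, q₋₁ = 0):
  k = 0: a₀ = 6; p₀/q₀ = 6/1; p₀² − 48·q₀² = 36 − 48 = -12.
  k = 1: m = 6, d = 12, a = ⌊(6 + 6)/12⌋ = 1; p/q = (1·6 + 1)/(1·1 + 0) = 7/1; p² − 48·q² = 49 − 48 = 1.
  The first convergent with p² − 48·q² = 1 gives the fundamental solution (x₁, y₁) = (7, 1).
Step 2: Apply the recurrence (x_{n+1}, y_{n+1}) = (x₁x_n + 48y₁y_n, x₁y_n + y₁x_n) repeatedly.
  From (x_1, y_1) = (7, 1): x_2 = 7·7 + 48·1·1 = 97; y_2 = 7·1 + 1·7 = 14.
  From (x_2, y_2) = (97, 14): x_3 = 7·97 + 48·1·14 = 1351; y_3 = 7·14 + 1·97 = 195.
  From (x_3, y_3) = (1351, 195): x_4 = 7·1351 + 48·1·195 = 18817; y_4 = 7·195 + 1·1351 = 2716.
  From (x_4, y_4) = (18817, 2716): x_5 = 7·18817 + 48·1·2716 = 262087; y_5 = 7·2716 + 1·18817 = 37829.
  From (x_5, y_5) = (262087, 37829): x_6 = 7·262087 + 48·1·37829 = 3650401; y_6 = 7·37829 + 1·262087 = 526890.
Step 3: Verify x_6² - 48·y_6² = 13325427460801 - 13325427460800 = 1 (should be 1). ✓

(x_1, y_1) = (7, 1); (x_6, y_6) = (3650401, 526890).


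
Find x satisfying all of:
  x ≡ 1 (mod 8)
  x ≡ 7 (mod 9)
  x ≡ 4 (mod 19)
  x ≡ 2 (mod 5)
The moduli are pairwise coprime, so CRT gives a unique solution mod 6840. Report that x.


Product of moduli M = 8 · 9 · 19 · 5 = 6840.
Merge one congruence at a time:
  Start: x ≡ 1 (mod 8).
  Combine with x ≡ 7 (mod 9); new modulus lcm = 72.
    Write x = 1 + 8·t and substitute into x ≡ 7 (mod 9): 8·t ≡ 7 − 1 = 6 (mod 9).
    The inverse of 8 mod 9 is 8 (since 8·8 = 64 = 7·9 + 1), so t ≡ 8·6 = 48 ≡ 3 (mod 9).
    Then x = 1 + 8·3 = 25, valid modulo lcm(8, 9) = 72: x ≡ 25 (mod 72).
  Combine with x ≡ 4 (mod 19); new modulus lcm = 1368.
    Write x = 25 + 72·t and substitute into x ≡ 4 (mod 19): 72·t ≡ 4 − 25 = -21 (mod 19).
    Reduce coefficients mod 19: 15·t ≡ 17 (mod 19).
    The inverse of 15 mod 19 is 14 (since 15·14 = 210 = 11·19 + 1), so t ≡ 14·17 = 238 ≡ 10 (mod 19).
    Then x = 25 + 72·10 = 745, valid modulo lcm(72, 19) = 1368: x ≡ 745 (mod 1368).
  Combine with x ≡ 2 (mod 5); new modulus lcm = 6840.
    Write x = 745 + 1368·t and substitute into x ≡ 2 (mod 5): 1368·t ≡ 2 − 745 = -743 (mod 5).
    Reduce coefficients mod 5: 3·t ≡ 2 (mod 5).
    The inverse of 3 mod 5 is 2 (since 3·2 = 6 = 1·5 + 1), so t ≡ 2·2 = 4 ≡ 4 (mod 5).
    Then x = 745 + 1368·4 = 6217, valid modulo lcm(1368, 5) = 6840: x ≡ 6217 (mod 6840).
Verify against each original: 6217 mod 8 = 1, 6217 mod 9 = 7, 6217 mod 19 = 4, 6217 mod 5 = 2.

x ≡ 6217 (mod 6840).


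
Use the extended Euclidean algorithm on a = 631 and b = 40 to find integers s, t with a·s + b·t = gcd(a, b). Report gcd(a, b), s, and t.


Euclidean algorithm on (631, 40) — divide until remainder is 0:
  631 = 15 · 40 + 31
  40 = 1 · 31 + 9
  31 = 3 · 9 + 4
  9 = 2 · 4 + 1
  4 = 4 · 1 + 0
gcd(631, 40) = 1.
Track Bezout coefficients alongside the remainders: start with r₀ = 631 = a·1 + b·0 (s = 1, t = 0) and r₁ = 40 = a·0 + b·1 (s = 0, t = 1); each new remainder r_{k+1} = r_{k-1} − q_k·r_k inherits s_{k+1} = s_{k-1} − q_k·s_k, t_{k+1} = t_{k-1} − q_k·t_k, so r_k = a·s_k + b·t_k at every step:
  q = 15: r = 31, s = 1 − 15·0 = 1, t = 0 − 15·1 = -15  (check: 631·1 + 40·(-15) = 31)
  q = 1: r = 9, s = 0 − 1·1 = -1, t = 1 − 1·(-15) = 16  (check: 631·(-1) + 40·16 = 9)
  q = 3: r = 4, s = 1 − 3·(-1) = 4, t = -15 − 3·16 = -63  (check: 631·4 + 40·(-63) = 4)
  q = 2: r = 1, s = -1 − 2·4 = -9, t = 16 − 2·(-63) = 142  (check: 631·(-9) + 40·142 = 1)
The row with r = 1 (the gcd) gives the Bezout coefficients s = -9, t = 142.
Result: 631 · (-9) + 40 · (142) = 1.

gcd(631, 40) = 1; s = -9, t = 142 (check: 631·(-9) + 40·142 = 1).


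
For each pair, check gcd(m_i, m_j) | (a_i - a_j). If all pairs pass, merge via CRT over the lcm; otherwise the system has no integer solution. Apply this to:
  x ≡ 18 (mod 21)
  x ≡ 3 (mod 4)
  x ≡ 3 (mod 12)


Moduli 21, 4, 12 are not pairwise coprime, so CRT works modulo lcm(m_i) when all pairwise compatibility conditions hold.
Pairwise compatibility: gcd(m_i, m_j) must divide a_i - a_j for every pair.
Merge one congruence at a time:
  Start: x ≡ 18 (mod 21).
  Combine with x ≡ 3 (mod 4): gcd(21, 4) = 1; 3 - 18 = -15, which IS divisible by 1, so compatible.
    Write x = 18 + 21·t and substitute into x ≡ 3 (mod 4): 21·t ≡ 3 − 18 = -15 (mod 4).
    Reduce coefficients mod 4: 1·t ≡ 1 (mod 4).
    So t ≡ 1 (mod 4).
    Then x = 18 + 21·1 = 39, valid modulo lcm(21, 4) = 84: x ≡ 39 (mod 84).
  Combine with x ≡ 3 (mod 12): gcd(84, 12) = 12; 3 - 39 = -36, which IS divisible by 12, so compatible.
    Write x = 39 + 84·t and substitute into x ≡ 3 (mod 12): 84·t ≡ 3 − 39 = -36 (mod 12).
    Divide the congruence (and modulus) by g = 12: 7·t ≡ -3 (mod 1).
    Modulo 1 every t works; take t = 0.
    Then x = 39 + 84·0 = 39, valid modulo lcm(84, 12) = 84: x ≡ 39 (mod 84).
Verify: 39 mod 21 = 18, 39 mod 4 = 3, 39 mod 12 = 3.

x ≡ 39 (mod 84).


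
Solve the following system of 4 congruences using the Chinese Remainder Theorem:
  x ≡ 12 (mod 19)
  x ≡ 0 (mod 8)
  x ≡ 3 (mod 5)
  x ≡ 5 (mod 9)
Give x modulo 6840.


Product of moduli M = 19 · 8 · 5 · 9 = 6840.
Merge one congruence at a time:
  Start: x ≡ 12 (mod 19).
  Combine with x ≡ 0 (mod 8); new modulus lcm = 152.
    Write x = 12 + 19·t and substitute into x ≡ 0 (mod 8): 19·t ≡ 0 − 12 = -12 (mod 8).
    Reduce coefficients mod 8: 3·t ≡ 4 (mod 8).
    The inverse of 3 mod 8 is 3 (since 3·3 = 9 = 1·8 + 1), so t ≡ 3·4 = 12 ≡ 4 (mod 8).
    Then x = 12 + 19·4 = 88, valid modulo lcm(19, 8) = 152: x ≡ 88 (mod 152).
  Combine with x ≡ 3 (mod 5); new modulus lcm = 760.
    Write x = 88 + 152·t and substitute into x ≡ 3 (mod 5): 152·t ≡ 3 − 88 = -85 (mod 5).
    Reduce coefficients mod 5: 2·t ≡ 0 (mod 5).
    The inverse of 2 mod 5 is 3 (since 2·3 = 6 = 1·5 + 1), so t ≡ 3·0 = 0 ≡ 0 (mod 5).
    Then x = 88 + 152·0 = 88, valid modulo lcm(152, 5) = 760: x ≡ 88 (mod 760).
  Combine with x ≡ 5 (mod 9); new modulus lcm = 6840.
    Write x = 88 + 760·t and substitute into x ≡ 5 (mod 9): 760·t ≡ 5 − 88 = -83 (mod 9).
    Reduce coefficients mod 9: 4·t ≡ 7 (mod 9).
    The inverse of 4 mod 9 is 7 (since 4·7 = 28 = 3·9 + 1), so t ≡ 7·7 = 49 ≡ 4 (mod 9).
    Then x = 88 + 760·4 = 3128, valid modulo lcm(760, 9) = 6840: x ≡ 3128 (mod 6840).
Verify against each original: 3128 mod 19 = 12, 3128 mod 8 = 0, 3128 mod 5 = 3, 3128 mod 9 = 5.

x ≡ 3128 (mod 6840).


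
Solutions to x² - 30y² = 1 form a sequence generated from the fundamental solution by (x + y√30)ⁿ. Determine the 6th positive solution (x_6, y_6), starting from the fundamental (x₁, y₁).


Step 1: Find the fundamental solution (x₁, y₁) of x² - 30y² = 1.
  Expand √30 as a continued fraction. a₀ = ⌊√30⌋ = 5; iterate m_{k+1} = d_k·a_k − m_k, d_{k+1} = (30 − m_{k+1}²)/d_k, a_{k+1} = ⌊(a₀ + m_{k+1})/d_{k+1}⌋ (starting m₀ = 0, d₀ = 1), with convergents p_k = a_k·p_{k-1} + p_{k-2}, q_k = a_k·q_{k-1} + q_{k-2} (p₋₁ = 1, q₋₁ = 0):
  k = 0: a₀ = 5; p₀/q₀ = 5/1; p₀² − 30·q₀² = 25 − 30 = -5.
  k = 1: m = 5, d = 5, a = ⌊(5 + 5)/5⌋ = 2; p/q = (2·5 + 1)/(2·1 + 0) = 11/2; p² − 30·q² = 121 − 120 = 1.
  The first convergent with p² − 30·q² = 1 gives the fundamental solution (x₁, y₁) = (11, 2).
Step 2: Apply the recurrence (x_{n+1}, y_{n+1}) = (x₁x_n + 30y₁y_n, x₁y_n + y₁x_n) repeatedly.
  From (x_1, y_1) = (11, 2): x_2 = 11·11 + 30·2·2 = 241; y_2 = 11·2 + 2·11 = 44.
  From (x_2, y_2) = (241, 44): x_3 = 11·241 + 30·2·44 = 5291; y_3 = 11·44 + 2·241 = 966.
  From (x_3, y_3) = (5291, 966): x_4 = 11·5291 + 30·2·966 = 116161; y_4 = 11·966 + 2·5291 = 21208.
  From (x_4, y_4) = (116161, 21208): x_5 = 11·116161 + 30·2·21208 = 2550251; y_5 = 11·21208 + 2·116161 = 465610.
  From (x_5, y_5) = (2550251, 465610): x_6 = 11·2550251 + 30·2·465610 = 55989361; y_6 = 11·465610 + 2·2550251 = 10222212.
Step 3: Verify x_6² - 30·y_6² = 3134808545188321 - 3134808545188320 = 1 (should be 1). ✓

(x_1, y_1) = (11, 2); (x_6, y_6) = (55989361, 10222212).


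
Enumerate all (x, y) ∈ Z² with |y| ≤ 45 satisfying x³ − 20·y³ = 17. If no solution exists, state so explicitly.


The equation is x³ - 20y³ = 17. For fixed y, x³ = 20·y³ + 17, so a solution requires the RHS to be a perfect cube.
Strategy: iterate y from -45 to 45, compute RHS = 20·y³ + 17, and check whether it is a (positive or negative) perfect cube.
Check small values of y:
  y = 0: RHS = 17 is not a perfect cube.
  y = 1: RHS = 37 is not a perfect cube.
  y = -1: RHS = -3 is not a perfect cube.
  y = 2: RHS = 177 is not a perfect cube.
  y = -2: RHS = -143 is not a perfect cube.
  y = 3: RHS = 557 is not a perfect cube.
  y = -3: RHS = -523 is not a perfect cube.
Continuing the search up to |y| = 45 finds no solutions either.
No (x, y) in the scanned range satisfies the equation.

No integer solutions with |y| ≤ 45.


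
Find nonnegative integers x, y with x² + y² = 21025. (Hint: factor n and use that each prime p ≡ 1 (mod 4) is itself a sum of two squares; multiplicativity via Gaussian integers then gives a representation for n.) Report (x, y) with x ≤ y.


Step 1: Factor n = 21025 = 5^2 · 29^2.
Step 2: Check the mod-4 condition on each prime factor: 5 ≡ 1 (mod 4), exponent 2; 29 ≡ 1 (mod 4), exponent 2.
All primes ≡ 3 (mod 4) appear to even exponent (or don't appear), so by the two-squares theorem n IS expressible as a sum of two squares.
Step 3: Build a representation. Group n = k² · m with k = 5 and m = 29 · 29 = 841 (a product of primes ≡ 1 (mod 4)); a representation of m scales to one of n via (k·x)² + (k·y)² = k²(x² + y²). Each prime p ≡ 1 (mod 4) is itself a sum of two squares; find a² by testing p − a² for a perfect square:
  29: 29 − 1² = 28, 29 − 2² = 25 = 5² ⇒ 29 = 2² + 5².
  Combine using the Brahmagupta–Fibonacci identity (a² + b²)(c² + d²) = (ac − bd)² + (ad + bc)² = (ac + bd)² + (ad − bc)²:
  29 · 29 = 841: from (2² + 5²)(2² + 5²), take (2·2 − 5·5, 2·5 + 5·2) = (4 − 25, 10 + 10) = (-21, 20); dropping signs (only squares matter) gives (21, 20); check 21² + 20² = 441 + 400 = 841 ✓.
  Scale by k = 5: (5·21, 5·20) = (105, 100).
Step 4: Order so x ≤ y and verify: 100² + 105² = 10000 + 11025 = 21025 = n. ✓

n = 21025 = 100² + 105² (one valid representation with x ≤ y).


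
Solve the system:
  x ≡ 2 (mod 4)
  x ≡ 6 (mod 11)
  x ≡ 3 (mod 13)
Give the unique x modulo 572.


Moduli 4, 11, 13 are pairwise coprime; by CRT there is a unique solution modulo M = 4 · 11 · 13 = 572.
Solve pairwise, accumulating the modulus:
  Start with x ≡ 2 (mod 4).
  Combine with x ≡ 6 (mod 11): since gcd(4, 11) = 1, we get a unique residue mod 44.
    Write x = 2 + 4·t and substitute into x ≡ 6 (mod 11): 4·t ≡ 6 − 2 = 4 (mod 11).
    The inverse of 4 mod 11 is 3 (since 4·3 = 12 = 1·11 + 1), so t ≡ 3·4 = 12 ≡ 1 (mod 11).
    Then x = 2 + 4·1 = 6, valid modulo lcm(4, 11) = 44: x ≡ 6 (mod 44).
  Combine with x ≡ 3 (mod 13): since gcd(44, 13) = 1, we get a unique residue mod 572.
    Write x = 6 + 44·t and substitute into x ≡ 3 (mod 13): 44·t ≡ 3 − 6 = -3 (mod 13).
    Reduce coefficients mod 13: 5·t ≡ 10 (mod 13).
    The inverse of 5 mod 13 is 8 (since 5·8 = 40 = 3·13 + 1), so t ≡ 8·10 = 80 ≡ 2 (mod 13).
    Then x = 6 + 44·2 = 94, valid modulo lcm(44, 13) = 572: x ≡ 94 (mod 572).
Verify: 94 mod 4 = 2 ✓, 94 mod 11 = 6 ✓, 94 mod 13 = 3 ✓.

x ≡ 94 (mod 572).


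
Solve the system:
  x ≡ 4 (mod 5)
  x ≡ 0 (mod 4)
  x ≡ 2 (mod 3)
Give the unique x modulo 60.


Moduli 5, 4, 3 are pairwise coprime; by CRT there is a unique solution modulo M = 5 · 4 · 3 = 60.
Solve pairwise, accumulating the modulus:
  Start with x ≡ 4 (mod 5).
  Combine with x ≡ 0 (mod 4): since gcd(5, 4) = 1, we get a unique residue mod 20.
    Write x = 4 + 5·t and substitute into x ≡ 0 (mod 4): 5·t ≡ 0 − 4 = -4 (mod 4).
    Reduce coefficients mod 4: 1·t ≡ 0 (mod 4).
    So t ≡ 0 (mod 4).
    Then x = 4 + 5·0 = 4, valid modulo lcm(5, 4) = 20: x ≡ 4 (mod 20).
  Combine with x ≡ 2 (mod 3): since gcd(20, 3) = 1, we get a unique residue mod 60.
    Write x = 4 + 20·t and substitute into x ≡ 2 (mod 3): 20·t ≡ 2 − 4 = -2 (mod 3).
    Reduce coefficients mod 3: 2·t ≡ 1 (mod 3).
    The inverse of 2 mod 3 is 2 (since 2·2 = 4 = 1·3 + 1), so t ≡ 2·1 = 2 ≡ 2 (mod 3).
    Then x = 4 + 20·2 = 44, valid modulo lcm(20, 3) = 60: x ≡ 44 (mod 60).
Verify: 44 mod 5 = 4 ✓, 44 mod 4 = 0 ✓, 44 mod 3 = 2 ✓.

x ≡ 44 (mod 60).


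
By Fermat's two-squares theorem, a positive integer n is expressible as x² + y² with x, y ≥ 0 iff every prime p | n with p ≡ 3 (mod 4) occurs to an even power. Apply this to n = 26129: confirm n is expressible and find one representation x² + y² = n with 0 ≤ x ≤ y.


Step 1: Factor n = 26129 = 17 · 29 · 53.
Step 2: Check the mod-4 condition on each prime factor: 17 ≡ 1 (mod 4), exponent 1; 29 ≡ 1 (mod 4), exponent 1; 53 ≡ 1 (mod 4), exponent 1.
All primes ≡ 3 (mod 4) appear to even exponent (or don't appear), so by the two-squares theorem n IS expressible as a sum of two squares.
Step 3: Build a representation. Here n = 17 · 29 · 53 is a product of primes ≡ 1 (mod 4). Each prime p ≡ 1 (mod 4) is itself a sum of two squares; find a² by testing p − a² for a perfect square:
  17: 17 − 1² = 16 = 4² ⇒ 17 = 1² + 4².
  29: 29 − 1² = 28, 29 − 2² = 25 = 5² ⇒ 29 = 2² + 5².
  53: 53 − 1² = 52, 53 − 2² = 49 = 7² ⇒ 53 = 2² + 7².
  Combine using the Brahmagupta–Fibonacci identity (a² + b²)(c² + d²) = (ac − bd)² + (ad + bc)² = (ac + bd)² + (ad − bc)²:
  17 · 29 = 493: from (1² + 4²)(2² + 5²), take (1·2 − 4·5, 1·5 + 4·2) = (2 − 20, 5 + 8) = (-18, 13); dropping signs (only squares matter) gives (18, 13); check 18² + 13² = 324 + 169 = 493 ✓.
  493 · 53 = 26129: from (18² + 13²)(2² + 7²), take (18·2 − 13·7, 18·7 + 13·2) = (36 − 91, 126 + 26) = (-55, 152); dropping signs (only squares matter) gives (55, 152); check 55² + 152² = 3025 + 23104 = 26129 ✓.
Step 4: Order so x ≤ y and verify: 55² + 152² = 3025 + 23104 = 26129 = n. ✓

n = 26129 = 55² + 152² (one valid representation with x ≤ y).


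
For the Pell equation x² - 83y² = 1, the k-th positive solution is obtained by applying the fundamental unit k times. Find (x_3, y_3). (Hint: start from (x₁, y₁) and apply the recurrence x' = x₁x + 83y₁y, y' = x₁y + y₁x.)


Step 1: Find the fundamental solution (x₁, y₁) of x² - 83y² = 1.
  Expand √83 as a continued fraction. a₀ = ⌊√83⌋ = 9; iterate m_{k+1} = d_k·a_k − m_k, d_{k+1} = (83 − m_{k+1}²)/d_k, a_{k+1} = ⌊(a₀ + m_{k+1})/d_{k+1}⌋ (starting m₀ = 0, d₀ = 1), with convergents p_k = a_k·p_{k-1} + p_{k-2}, q_k = a_k·q_{k-1} + q_{k-2} (p₋₁ = 1, q₋₁ = 0):
  k = 0: a₀ = 9; p₀/q₀ = 9/1; p₀² − 83·q₀² = 81 − 83 = -2.
  k = 1: m = 9, d = 2, a = ⌊(9 + 9)/2⌋ = 9; p/q = (9·9 + 1)/(9·1 + 0) = 82/9; p² − 83·q² = 6724 − 6723 = 1.
  The first convergent with p² − 83·q² = 1 gives the fundamental solution (x₁, y₁) = (82, 9).
Step 2: Apply the recurrence (x_{n+1}, y_{n+1}) = (x₁x_n + 83y₁y_n, x₁y_n + y₁x_n) repeatedly.
  From (x_1, y_1) = (82, 9): x_2 = 82·82 + 83·9·9 = 13447; y_2 = 82·9 + 9·82 = 1476.
  From (x_2, y_2) = (13447, 1476): x_3 = 82·13447 + 83·9·1476 = 2205226; y_3 = 82·1476 + 9·13447 = 242055.
Step 3: Verify x_3² - 83·y_3² = 4863021711076 - 4863021711075 = 1 (should be 1). ✓

(x_1, y_1) = (82, 9); (x_3, y_3) = (2205226, 242055).


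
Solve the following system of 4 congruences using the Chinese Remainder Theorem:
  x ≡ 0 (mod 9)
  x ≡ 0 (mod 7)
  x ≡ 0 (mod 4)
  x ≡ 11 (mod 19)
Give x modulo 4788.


Product of moduli M = 9 · 7 · 4 · 19 = 4788.
Merge one congruence at a time:
  Start: x ≡ 0 (mod 9).
  Combine with x ≡ 0 (mod 7); new modulus lcm = 63.
    Write x = 0 + 9·t and substitute into x ≡ 0 (mod 7): 9·t ≡ 0 − 0 = 0 (mod 7).
    Reduce coefficients mod 7: 2·t ≡ 0 (mod 7).
    The inverse of 2 mod 7 is 4 (since 2·4 = 8 = 1·7 + 1), so t ≡ 4·0 = 0 ≡ 0 (mod 7).
    Then x = 0 + 9·0 = 0, valid modulo lcm(9, 7) = 63: x ≡ 0 (mod 63).
  Combine with x ≡ 0 (mod 4); new modulus lcm = 252.
    Write x = 0 + 63·t and substitute into x ≡ 0 (mod 4): 63·t ≡ 0 − 0 = 0 (mod 4).
    Reduce coefficients mod 4: 3·t ≡ 0 (mod 4).
    The inverse of 3 mod 4 is 3 (since 3·3 = 9 = 2·4 + 1), so t ≡ 3·0 = 0 ≡ 0 (mod 4).
    Then x = 0 + 63·0 = 0, valid modulo lcm(63, 4) = 252: x ≡ 0 (mod 252).
  Combine with x ≡ 11 (mod 19); new modulus lcm = 4788.
    Write x = 0 + 252·t and substitute into x ≡ 11 (mod 19): 252·t ≡ 11 − 0 = 11 (mod 19).
    Reduce coefficients mod 19: 5·t ≡ 11 (mod 19).
    The inverse of 5 mod 19 is 4 (since 5·4 = 20 = 1·19 + 1), so t ≡ 4·11 = 44 ≡ 6 (mod 19).
    Then x = 0 + 252·6 = 1512, valid modulo lcm(252, 19) = 4788: x ≡ 1512 (mod 4788).
Verify against each original: 1512 mod 9 = 0, 1512 mod 7 = 0, 1512 mod 4 = 0, 1512 mod 19 = 11.

x ≡ 1512 (mod 4788).
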